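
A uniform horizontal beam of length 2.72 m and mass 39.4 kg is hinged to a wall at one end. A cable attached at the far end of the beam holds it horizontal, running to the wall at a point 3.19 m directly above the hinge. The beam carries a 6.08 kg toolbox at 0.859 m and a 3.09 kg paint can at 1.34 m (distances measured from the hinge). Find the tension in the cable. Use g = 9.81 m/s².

Sum moments about the hinge (the unknown hinge reaction has zero arm there).
Beam weight: 39.4 × 9.81 = 386.5 N down at 1.36 m → arm 1.36 m, τ = 386.5 × 1.36 = 525.6 N·m clockwise.
Toolbox: 6.08 × 9.81 = 59.64 N down at 0.859 m → arm 0.859 m, τ = 59.64 × 0.859 = 51.23 N·m clockwise.
Paint can: 3.09 × 9.81 = 30.31 N down at 1.34 m → arm 1.34 m, τ = 30.31 × 1.34 = 40.62 N·m clockwise.
Total clockwise load moment = 617.5 N·m.
The cable tension T acts at 2.72 m; only its component perpendicular to the beam, T sinθ, produces torque. sinθ = h/√(h²+d²) = 3.19/√(3.19²+2.72²) = 0.7609.
For rotational equilibrium, T × 2.72 × 0.7609 = 617.5, so T = 617.5 / 2.07 = 298 N.

T ≈ 298 N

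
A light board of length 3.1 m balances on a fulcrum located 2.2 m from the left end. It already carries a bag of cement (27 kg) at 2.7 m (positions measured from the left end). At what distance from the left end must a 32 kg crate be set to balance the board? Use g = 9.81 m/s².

x ≈ 1.78 m from the left end

About the fulcrum (at 2.2 m from the left end):
Bag of cement: 27 × 9.81 = 264.9 N down at 2.7 m → arm 0.5 m, τ = 264.9 × 0.5 = 132.4 N·m clockwise.
Net moment of existing loads = 132.4 N·m clockwise.
The crate weighs 32 × 9.81 = 313.9 N and must supply an equal counterclockwise moment, so its lever arm about the fulcrum is 132.4 / 313.9 = 0.422 m.
That puts it at 2.2 − 0.422 = 1.78 m from the left end.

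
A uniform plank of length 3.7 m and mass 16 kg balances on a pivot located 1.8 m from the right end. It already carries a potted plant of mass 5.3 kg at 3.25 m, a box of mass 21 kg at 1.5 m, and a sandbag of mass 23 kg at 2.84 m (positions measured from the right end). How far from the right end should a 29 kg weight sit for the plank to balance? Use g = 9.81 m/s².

x ≈ 0.9 m from the right end

About the pivot (at 1.8 m from the right end):
Beam weight: 16 × 9.81 = 157 N down at 1.85 m → arm 0.05 m, τ = 157 × 0.05 = 7.85 N·m counterclockwise.
Potted plant: 5.3 × 9.81 = 51.99 N down at 3.25 m → arm 1.45 m, τ = 51.99 × 1.45 = 75.39 N·m counterclockwise.
Box: 21 × 9.81 = 206 N down at 1.5 m → arm 0.3 m, τ = 206 × 0.3 = 61.8 N·m clockwise.
Sandbag: 23 × 9.81 = 225.6 N down at 2.84 m → arm 1.04 m, τ = 225.6 × 1.04 = 234.6 N·m counterclockwise.
Net moment of existing loads = 256 N·m counterclockwise.
The weight weighs 29 × 9.81 = 284.5 N and must supply an equal clockwise moment, so its lever arm about the pivot is 256 / 284.5 = 0.9 m.
That puts it at 1.8 − 0.9 = 0.9 m from the right end.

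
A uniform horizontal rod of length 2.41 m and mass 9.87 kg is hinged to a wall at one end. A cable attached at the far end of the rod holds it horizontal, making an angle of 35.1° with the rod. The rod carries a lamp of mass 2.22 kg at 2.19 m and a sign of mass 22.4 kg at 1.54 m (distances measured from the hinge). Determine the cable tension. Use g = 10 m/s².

T ≈ 370 N

Sum moments about the hinge (the unknown hinge reaction has zero arm there).
Beam weight: 9.87 × 10 = 98.7 N down at 1.205 m → arm 1.205 m, τ = 98.7 × 1.205 = 118.9 N·m clockwise.
Lamp: 2.22 × 10 = 22.2 N down at 2.19 m → arm 2.19 m, τ = 22.2 × 2.19 = 48.62 N·m clockwise.
Sign: 22.4 × 10 = 224 N down at 1.54 m → arm 1.54 m, τ = 224 × 1.54 = 345 N·m clockwise.
Total clockwise load moment = 512.5 N·m.
The cable tension T acts at 2.41 m; only its component perpendicular to the rod, T sinθ, produces torque. sin 35.1° = 0.575.
Setting net torque to zero: T × 2.41 × 0.575 = 512.5 → T = 512.5 / 1.386 = 370 N.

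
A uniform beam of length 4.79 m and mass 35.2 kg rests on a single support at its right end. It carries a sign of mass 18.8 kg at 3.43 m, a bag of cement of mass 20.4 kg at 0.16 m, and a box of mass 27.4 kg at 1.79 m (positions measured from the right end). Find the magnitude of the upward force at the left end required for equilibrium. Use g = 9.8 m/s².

F ≈ 411 N

About the right end:
Beam weight: 35.2 × 9.8 = 345 N down at 2.395 m → arm 2.395 m, τ = 345 × 2.395 = 826.3 N·m counterclockwise.
Sign: 18.8 × 9.8 = 184.2 N down at 3.43 m → arm 3.43 m, τ = 184.2 × 3.43 = 631.8 N·m counterclockwise.
Bag of cement: 20.4 × 9.8 = 199.9 N down at 0.16 m → arm 0.16 m, τ = 199.9 × 0.16 = 31.98 N·m counterclockwise.
Box: 27.4 × 9.8 = 268.5 N down at 1.79 m → arm 1.79 m, τ = 268.5 × 1.79 = 480.6 N·m counterclockwise.
Net moment of the loads = 1971 N·m counterclockwise.
The upward force F acts at the left end, arm 4.79 m, giving F × 4.79 clockwise.
For rotational equilibrium, F × 4.79 = 1971, so F = 1971 / 4.79 = 411 N.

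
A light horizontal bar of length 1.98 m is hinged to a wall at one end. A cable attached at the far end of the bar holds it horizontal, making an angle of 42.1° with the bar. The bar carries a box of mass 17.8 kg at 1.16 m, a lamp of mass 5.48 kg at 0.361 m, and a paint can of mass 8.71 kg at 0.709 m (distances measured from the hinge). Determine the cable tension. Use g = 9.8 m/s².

T ≈ 213 N

Take moments about the hinge.
Box: 17.8 × 9.8 = 174.4 N down at 1.16 m → arm 1.16 m, τ = 174.4 × 1.16 = 202.3 N·m clockwise.
Lamp: 5.48 × 9.8 = 53.7 N down at 0.361 m → arm 0.361 m, τ = 53.7 × 0.361 = 19.39 N·m clockwise.
Paint can: 8.71 × 9.8 = 85.36 N down at 0.709 m → arm 0.709 m, τ = 85.36 × 0.709 = 60.52 N·m clockwise.
Total clockwise load moment = 282.2 N·m.
The cable tension T acts at 1.98 m; only its component perpendicular to the bar, T sinθ, produces torque. sin 42.1° = 0.6704.
Balancing moments: T × 1.98 × 0.6704 = 282.2, giving T = 282.2 / 1.327 = 213 N.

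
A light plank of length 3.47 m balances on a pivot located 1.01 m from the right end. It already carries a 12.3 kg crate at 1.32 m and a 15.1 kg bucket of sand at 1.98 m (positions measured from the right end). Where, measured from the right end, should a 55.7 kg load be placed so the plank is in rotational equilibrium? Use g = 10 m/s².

x ≈ 0.679 m from the right end

Choose the pivot (at 1.01 m from the right end) as the axis so the support reaction has zero arm there.
Crate: 12.3 × 10 = 123 N down at 1.32 m → arm 0.31 m, τ = 123 × 0.31 = 38.13 N·m counterclockwise.
Bucket of sand: 15.1 × 10 = 151 N down at 1.98 m → arm 0.97 m, τ = 151 × 0.97 = 146.5 N·m counterclockwise.
Net moment of existing loads = 184.6 N·m counterclockwise.
The load weighs 55.7 × 10 = 557 N and must supply an equal clockwise moment, so its lever arm about the pivot is 184.6 / 557 = 0.331 m.
That puts it at 1.01 − 0.331 = 0.679 m from the right end.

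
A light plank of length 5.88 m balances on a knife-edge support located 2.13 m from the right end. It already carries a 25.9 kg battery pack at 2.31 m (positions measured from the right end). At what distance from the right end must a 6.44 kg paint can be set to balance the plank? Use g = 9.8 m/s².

Sum moments about the knife-edge support (at 2.13 m from the right end) (the support reaction has zero arm there).
Battery pack: 25.9 × 9.8 = 253.8 N down at 2.31 m → arm 0.18 m, τ = 253.8 × 0.18 = 45.68 N·m counterclockwise.
Net moment of existing loads = 45.68 N·m counterclockwise.
The paint can weighs 6.44 × 9.8 = 63.11 N and must supply an equal clockwise moment, so its lever arm about the knife-edge support is 45.68 / 63.11 = 0.724 m.
That puts it at 2.13 − 0.724 = 1.41 m from the right end.

x ≈ 1.41 m from the right end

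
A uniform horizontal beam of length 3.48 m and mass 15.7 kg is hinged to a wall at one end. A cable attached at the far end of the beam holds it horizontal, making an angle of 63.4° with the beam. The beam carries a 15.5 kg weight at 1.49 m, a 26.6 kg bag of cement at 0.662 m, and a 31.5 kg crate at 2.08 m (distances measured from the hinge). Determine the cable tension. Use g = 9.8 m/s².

T ≈ 421 N

Choose the hinge as the axis so the unknown hinge reaction has zero arm there.
Beam weight: 15.7 × 9.8 = 153.9 N down at 1.74 m → arm 1.74 m, τ = 153.9 × 1.74 = 267.8 N·m clockwise.
Weight: 15.5 × 9.8 = 151.9 N down at 1.49 m → arm 1.49 m, τ = 151.9 × 1.49 = 226.3 N·m clockwise.
Bag of cement: 26.6 × 9.8 = 260.7 N down at 0.662 m → arm 0.662 m, τ = 260.7 × 0.662 = 172.6 N·m clockwise.
Crate: 31.5 × 9.8 = 308.7 N down at 2.08 m → arm 2.08 m, τ = 308.7 × 2.08 = 642.1 N·m clockwise.
Total clockwise load moment = 1309 N·m.
The cable tension T acts at 3.48 m; only its component perpendicular to the beam, T sinθ, produces torque. sin 63.4° = 0.8942.
Setting net torque to zero: T × 3.48 × 0.8942 = 1309 → T = 1309 / 3.112 = 421 N.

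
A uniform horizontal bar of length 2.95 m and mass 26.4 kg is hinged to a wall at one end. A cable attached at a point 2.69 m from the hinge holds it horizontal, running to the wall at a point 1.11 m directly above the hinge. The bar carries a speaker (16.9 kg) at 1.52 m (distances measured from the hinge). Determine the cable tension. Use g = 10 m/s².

Take moments about the hinge.
Beam weight: 26.4 × 10 = 264 N down at 1.475 m → arm 1.475 m, τ = 264 × 1.475 = 389.4 N·m clockwise.
Speaker: 16.9 × 10 = 169 N down at 1.52 m → arm 1.52 m, τ = 169 × 1.52 = 256.9 N·m clockwise.
Total clockwise load moment = 646.3 N·m.
The cable tension T acts at 2.69 m; only its component perpendicular to the bar, T sinθ, produces torque. sinθ = h/√(h²+d²) = 1.11/√(1.11²+2.69²) = 0.3814.
Balancing moments: T × 2.69 × 0.3814 = 646.3, giving T = 646.3 / 1.026 = 630 N.

T ≈ 630 N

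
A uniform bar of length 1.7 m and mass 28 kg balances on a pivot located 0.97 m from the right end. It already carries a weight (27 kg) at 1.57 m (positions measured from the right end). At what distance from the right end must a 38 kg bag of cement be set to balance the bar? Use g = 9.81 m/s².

Take moments about the pivot (at 0.97 m from the right end).
Beam weight: 28 × 9.81 = 274.7 N down at 0.85 m → arm 0.12 m, τ = 274.7 × 0.12 = 32.96 N·m clockwise.
Weight: 27 × 9.81 = 264.9 N down at 1.57 m → arm 0.6 m, τ = 264.9 × 0.6 = 158.9 N·m counterclockwise.
Net moment of existing loads = 125.9 N·m counterclockwise.
The bag of cement weighs 38 × 9.81 = 372.8 N and must supply an equal clockwise moment, so its lever arm about the pivot is 125.9 / 372.8 = 0.338 m.
That puts it at 0.97 − 0.338 = 0.632 m from the right end.

x ≈ 0.632 m from the right end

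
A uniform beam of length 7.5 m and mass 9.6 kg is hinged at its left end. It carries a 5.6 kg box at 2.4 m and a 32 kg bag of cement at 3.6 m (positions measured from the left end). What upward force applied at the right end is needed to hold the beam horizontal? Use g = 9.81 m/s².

F ≈ 215 N

Choose the left end as the axis so the unknown pivot reaction has zero arm there.
Beam weight: 9.6 × 9.81 = 94.18 N down at 3.75 m → arm 3.75 m, τ = 94.18 × 3.75 = 353.2 N·m clockwise.
Box: 5.6 × 9.81 = 54.94 N down at 2.4 m → arm 2.4 m, τ = 54.94 × 2.4 = 131.9 N·m clockwise.
Bag of cement: 32 × 9.81 = 313.9 N down at 3.6 m → arm 3.6 m, τ = 313.9 × 3.6 = 1130 N·m clockwise.
Net moment of the loads = 1615 N·m clockwise.
The upward force F acts at the right end, arm 7.5 m, giving F × 7.5 counterclockwise.
Στ = 0 ⇒ F × 7.5 = 1615 ⇒ F = 1615 / 7.5 = 215 N.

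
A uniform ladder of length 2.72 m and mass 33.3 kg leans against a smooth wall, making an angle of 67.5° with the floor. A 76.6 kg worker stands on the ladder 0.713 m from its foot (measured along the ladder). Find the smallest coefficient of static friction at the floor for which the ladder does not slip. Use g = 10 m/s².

Taking torques about the foot of the ladder:
Ladder weight 33.3×10 = 333 N acts at 1.36 m along the ladder; its horizontal arm is 1.36·cos67.5° = 0.5204 m → τ = 173.3 N·m clockwise.
Worker: 76.6×10 = 766 N at 0.713 m → arm 0.2729 m → τ = 209 N·m clockwise.
Wall normal N acts horizontally at the top; its moment arm is the height L sinθ = 2.72·sin67.5° = 2.513 m, counterclockwise.
Στ = 0 ⇒ N × 2.513 = 382.3 ⇒ N = 152.1 N.
ΣFx = 0 ⇒ f = N_wall = 152.1 N. ΣFy = 0 ⇒ N_floor = 1099 N.
μ_min = f / N_floor = 152.1 / 1099 = 0.138.

μ_min ≈ 0.138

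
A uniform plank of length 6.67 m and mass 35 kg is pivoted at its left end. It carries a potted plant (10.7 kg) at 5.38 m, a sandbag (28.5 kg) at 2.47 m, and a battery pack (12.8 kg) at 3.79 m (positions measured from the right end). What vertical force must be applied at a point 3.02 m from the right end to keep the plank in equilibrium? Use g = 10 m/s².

F ≈ 787 N

About the left end:
Beam weight: 35 × 10 = 350 N down at 3.335 m → arm 3.335 m, τ = 350 × 3.335 = 1167 N·m clockwise.
Potted plant: 10.7 × 10 = 107 N down at 5.38 m → arm 1.29 m, τ = 107 × 1.29 = 138 N·m clockwise.
Sandbag: 28.5 × 10 = 285 N down at 2.47 m → arm 4.2 m, τ = 285 × 4.2 = 1197 N·m clockwise.
Battery pack: 12.8 × 10 = 128 N down at 3.79 m → arm 2.88 m, τ = 128 × 2.88 = 368.6 N·m clockwise.
Net moment of the loads = 2871 N·m clockwise.
The upward force F acts at a point 3.02 m from the right end, arm 3.65 m, giving F × 3.65 counterclockwise.
Setting net torque to zero: F × 3.65 = 2871 → F = 2871 / 3.65 = 787 N.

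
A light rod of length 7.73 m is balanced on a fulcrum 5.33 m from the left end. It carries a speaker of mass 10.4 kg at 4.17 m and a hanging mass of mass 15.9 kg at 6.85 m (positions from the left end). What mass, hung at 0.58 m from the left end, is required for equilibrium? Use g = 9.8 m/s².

Taking torques about the fulcrum (at 5.33 m from the left end):
Speaker: 10.4 × 9.8 = 101.9 N down at 4.17 m → arm 1.16 m, τ = 101.9 × 1.16 = 118.2 N·m counterclockwise.
Hanging mass: 15.9 × 9.8 = 155.8 N down at 6.85 m → arm 1.52 m, τ = 155.8 × 1.52 = 236.8 N·m clockwise.
Net moment of known loads = 118.6 N·m clockwise.
An unknown mass m at 0.58 m has arm 4.75 m; its moment is m·g·4.75 counterclockwise.
Setting net torque to zero: m × 9.8 × 4.75 = 118.6 → m = 118.6 / (9.8 × 4.75) = 2.55 kg.

m ≈ 2.55 kg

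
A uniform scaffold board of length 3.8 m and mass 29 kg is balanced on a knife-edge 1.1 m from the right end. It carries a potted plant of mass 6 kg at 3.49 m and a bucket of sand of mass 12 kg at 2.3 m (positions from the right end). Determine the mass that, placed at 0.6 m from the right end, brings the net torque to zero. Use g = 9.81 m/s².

m ≈ 104 kg

About the knife-edge (at 1.1 m from the right end):
Beam weight: 29 × 9.81 = 284.5 N down at 1.9 m → arm 0.8 m, τ = 284.5 × 0.8 = 227.6 N·m counterclockwise.
Potted plant: 6 × 9.81 = 58.86 N down at 3.49 m → arm 2.39 m, τ = 58.86 × 2.39 = 140.7 N·m counterclockwise.
Bucket of sand: 12 × 9.81 = 117.7 N down at 2.3 m → arm 1.2 m, τ = 117.7 × 1.2 = 141.2 N·m counterclockwise.
Net moment of known loads = 509.5 N·m counterclockwise.
An unknown mass m at 0.6 m has arm 0.5 m; its moment is m·g·0.5 clockwise.
Balancing moments: m × 9.81 × 0.5 = 509.5, giving m = 509.5 / (9.81 × 0.5) = 104 kg.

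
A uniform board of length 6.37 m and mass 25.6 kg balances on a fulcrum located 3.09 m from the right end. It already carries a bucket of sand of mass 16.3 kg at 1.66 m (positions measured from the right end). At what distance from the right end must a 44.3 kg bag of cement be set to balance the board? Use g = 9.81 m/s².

x ≈ 3.56 m from the right end

About the fulcrum (at 3.09 m from the right end):
Beam weight: 25.6 × 9.81 = 251.1 N down at 3.185 m → arm 0.095 m, τ = 251.1 × 0.095 = 23.85 N·m counterclockwise.
Bucket of sand: 16.3 × 9.81 = 159.9 N down at 1.66 m → arm 1.43 m, τ = 159.9 × 1.43 = 228.7 N·m clockwise.
Net moment of existing loads = 204.8 N·m clockwise.
The bag of cement weighs 44.3 × 9.81 = 434.6 N and must supply an equal counterclockwise moment, so its lever arm about the fulcrum is 204.8 / 434.6 = 0.471 m.
That puts it at 3.09 + 0.471 = 3.56 m from the right end.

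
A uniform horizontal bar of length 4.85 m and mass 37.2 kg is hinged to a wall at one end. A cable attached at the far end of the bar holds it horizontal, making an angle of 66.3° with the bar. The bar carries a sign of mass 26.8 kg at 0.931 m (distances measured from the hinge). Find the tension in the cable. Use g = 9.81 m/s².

About the hinge:
Beam weight: 37.2 × 9.81 = 364.9 N down at 2.425 m → arm 2.425 m, τ = 364.9 × 2.425 = 884.9 N·m clockwise.
Sign: 26.8 × 9.81 = 262.9 N down at 0.931 m → arm 0.931 m, τ = 262.9 × 0.931 = 244.8 N·m clockwise.
Total clockwise load moment = 1130 N·m.
The cable tension T acts at 4.85 m; only its component perpendicular to the bar, T sinθ, produces torque. sin 66.3° = 0.9157.
For rotational equilibrium, T × 4.85 × 0.9157 = 1130, so T = 1130 / 4.441 = 254 N.

T ≈ 254 N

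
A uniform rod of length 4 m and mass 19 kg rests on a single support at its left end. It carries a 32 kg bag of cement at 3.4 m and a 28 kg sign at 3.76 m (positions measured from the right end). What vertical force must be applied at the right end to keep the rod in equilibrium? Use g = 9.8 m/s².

F ≈ 157 N

About the left end:
Beam weight: 19 × 9.8 = 186.2 N down at 2 m → arm 2 m, τ = 186.2 × 2 = 372.4 N·m clockwise.
Bag of cement: 32 × 9.8 = 313.6 N down at 3.4 m → arm 0.6 m, τ = 313.6 × 0.6 = 188.2 N·m clockwise.
Sign: 28 × 9.8 = 274.4 N down at 3.76 m → arm 0.24 m, τ = 274.4 × 0.24 = 65.86 N·m clockwise.
Net moment of the loads = 626.5 N·m clockwise.
The upward force F acts at the right end, arm 4 m, giving F × 4 counterclockwise.
Setting net torque to zero: F × 4 = 626.5 → F = 626.5 / 4 = 157 N.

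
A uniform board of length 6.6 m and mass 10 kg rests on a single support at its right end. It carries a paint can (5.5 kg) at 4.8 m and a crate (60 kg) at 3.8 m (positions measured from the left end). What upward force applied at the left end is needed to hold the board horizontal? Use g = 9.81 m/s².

F ≈ 313 N

Taking torques about the right end:
Beam weight: 10 × 9.81 = 98.1 N down at 3.3 m → arm 3.3 m, τ = 98.1 × 3.3 = 323.7 N·m counterclockwise.
Paint can: 5.5 × 9.81 = 53.96 N down at 4.8 m → arm 1.8 m, τ = 53.96 × 1.8 = 97.13 N·m counterclockwise.
Crate: 60 × 9.81 = 588.6 N down at 3.8 m → arm 2.8 m, τ = 588.6 × 2.8 = 1648 N·m counterclockwise.
Net moment of the loads = 2069 N·m counterclockwise.
The upward force F acts at the left end, arm 6.6 m, giving F × 6.6 clockwise.
Στ = 0 ⇒ F × 6.6 = 2069 ⇒ F = 2069 / 6.6 = 313 N.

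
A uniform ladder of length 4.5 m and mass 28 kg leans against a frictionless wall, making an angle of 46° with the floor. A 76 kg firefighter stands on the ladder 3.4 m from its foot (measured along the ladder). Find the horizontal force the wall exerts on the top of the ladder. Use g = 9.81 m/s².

N_wall ≈ 677 N

Sum moments about the foot of the ladder (the floor normal and friction both act there and drop out).
Ladder weight 28×9.81 = 274.7 N acts at 2.25 m along the ladder; its horizontal arm is 2.25·cos46° = 1.563 m → τ = 429.4 N·m clockwise.
Firefighter: 76×9.81 = 745.6 N at 3.4 m → arm 2.362 m → τ = 1761 N·m clockwise.
Wall normal N acts horizontally at the top; its moment arm is the height L sinθ = 4.5·sin46° = 3.237 m, counterclockwise.
Balancing moments: N × 3.237 = 2190, giving N = 677 N.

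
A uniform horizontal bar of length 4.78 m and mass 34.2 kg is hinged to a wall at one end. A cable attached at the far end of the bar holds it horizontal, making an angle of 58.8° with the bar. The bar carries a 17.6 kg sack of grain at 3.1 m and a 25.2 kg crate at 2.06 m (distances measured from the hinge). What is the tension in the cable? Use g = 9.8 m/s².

T ≈ 451 N

Choose the hinge as the axis so the unknown hinge reaction has zero arm there.
Beam weight: 34.2 × 9.8 = 335.2 N down at 2.39 m → arm 2.39 m, τ = 335.2 × 2.39 = 801.1 N·m clockwise.
Sack of grain: 17.6 × 9.8 = 172.5 N down at 3.1 m → arm 3.1 m, τ = 172.5 × 3.1 = 534.8 N·m clockwise.
Crate: 25.2 × 9.8 = 247 N down at 2.06 m → arm 2.06 m, τ = 247 × 2.06 = 508.8 N·m clockwise.
Total clockwise load moment = 1845 N·m.
The cable tension T acts at 4.78 m; only its component perpendicular to the bar, T sinθ, produces torque. sin 58.8° = 0.8554.
For rotational equilibrium, T × 4.78 × 0.8554 = 1845, so T = 1845 / 4.089 = 451 N.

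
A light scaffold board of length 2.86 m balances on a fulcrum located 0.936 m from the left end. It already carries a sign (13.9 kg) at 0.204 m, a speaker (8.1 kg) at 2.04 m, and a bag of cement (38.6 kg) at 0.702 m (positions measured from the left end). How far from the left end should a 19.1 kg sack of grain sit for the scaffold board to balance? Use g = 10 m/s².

Take moments about the fulcrum (at 0.936 m from the left end).
Sign: 13.9 × 10 = 139 N down at 0.204 m → arm 0.732 m, τ = 139 × 0.732 = 101.7 N·m counterclockwise.
Speaker: 8.1 × 10 = 81 N down at 2.04 m → arm 1.104 m, τ = 81 × 1.104 = 89.42 N·m clockwise.
Bag of cement: 38.6 × 10 = 386 N down at 0.702 m → arm 0.234 m, τ = 386 × 0.234 = 90.32 N·m counterclockwise.
Net moment of existing loads = 102.6 N·m counterclockwise.
The sack of grain weighs 19.1 × 10 = 191 N and must supply an equal clockwise moment, so its lever arm about the fulcrum is 102.6 / 191 = 0.537 m.
That puts it at 0.936 + 0.537 = 1.47 m from the left end.

x ≈ 1.47 m from the left end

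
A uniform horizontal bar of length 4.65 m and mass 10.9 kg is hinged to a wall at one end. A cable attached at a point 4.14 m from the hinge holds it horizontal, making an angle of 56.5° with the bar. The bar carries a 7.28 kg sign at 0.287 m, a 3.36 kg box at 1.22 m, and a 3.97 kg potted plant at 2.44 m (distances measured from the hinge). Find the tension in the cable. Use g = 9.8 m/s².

Choose the hinge as the axis so the unknown hinge reaction has zero arm there.
Beam weight: 10.9 × 9.8 = 106.8 N down at 2.325 m → arm 2.325 m, τ = 106.8 × 2.325 = 248.3 N·m clockwise.
Sign: 7.28 × 9.8 = 71.34 N down at 0.287 m → arm 0.287 m, τ = 71.34 × 0.287 = 20.47 N·m clockwise.
Box: 3.36 × 9.8 = 32.93 N down at 1.22 m → arm 1.22 m, τ = 32.93 × 1.22 = 40.17 N·m clockwise.
Potted plant: 3.97 × 9.8 = 38.91 N down at 2.44 m → arm 2.44 m, τ = 38.91 × 2.44 = 94.94 N·m clockwise.
Total clockwise load moment = 403.9 N·m.
The cable tension T acts at 4.14 m; only its component perpendicular to the bar, T sinθ, produces torque. sin 56.5° = 0.8339.
Στ = 0 ⇒ T × 4.14 × 0.8339 = 403.9 ⇒ T = 403.9 / 3.452 = 117 N.

T ≈ 117 N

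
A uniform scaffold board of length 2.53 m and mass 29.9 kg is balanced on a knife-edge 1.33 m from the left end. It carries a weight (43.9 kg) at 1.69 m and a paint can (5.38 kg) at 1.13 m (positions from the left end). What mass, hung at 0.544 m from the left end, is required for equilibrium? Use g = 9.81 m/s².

Take moments about the knife-edge (at 1.33 m from the left end).
Beam weight: 29.9 × 9.81 = 293.3 N down at 1.265 m → arm 0.065 m, τ = 293.3 × 0.065 = 19.06 N·m counterclockwise.
Weight: 43.9 × 9.81 = 430.7 N down at 1.69 m → arm 0.36 m, τ = 430.7 × 0.36 = 155.1 N·m clockwise.
Paint can: 5.38 × 9.81 = 52.78 N down at 1.13 m → arm 0.2 m, τ = 52.78 × 0.2 = 10.56 N·m counterclockwise.
Net moment of known loads = 125.5 N·m clockwise.
An unknown mass m at 0.544 m has arm 0.786 m; its moment is m·g·0.786 counterclockwise.
For rotational equilibrium, m × 9.81 × 0.786 = 125.5, so m = 125.5 / (9.81 × 0.786) = 16.3 kg.

m ≈ 16.3 kg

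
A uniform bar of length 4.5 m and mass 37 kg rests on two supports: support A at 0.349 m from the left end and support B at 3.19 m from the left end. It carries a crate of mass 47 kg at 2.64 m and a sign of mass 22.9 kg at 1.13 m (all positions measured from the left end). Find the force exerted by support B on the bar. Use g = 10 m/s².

About support A:
Beam weight: 37 × 10 = 370 N down at 2.25 m → arm 1.901 m, τ = 370 × 1.901 = 703.4 N·m clockwise.
Crate: 47 × 10 = 470 N down at 2.64 m → arm 2.291 m, τ = 470 × 2.291 = 1077 N·m clockwise.
Sign: 22.9 × 10 = 229 N down at 1.13 m → arm 0.781 m, τ = 229 × 0.781 = 178.8 N·m clockwise.
Net load moment about support A = 1959 N·m clockwise.
Reaction R at support B is upward at 3.19 m, arm 2.841 m → moment R × 2.841 counterclockwise.
Στ = 0 ⇒ R × 2.841 = 1959 ⇒ R = 690 N.

R_B ≈ 690 N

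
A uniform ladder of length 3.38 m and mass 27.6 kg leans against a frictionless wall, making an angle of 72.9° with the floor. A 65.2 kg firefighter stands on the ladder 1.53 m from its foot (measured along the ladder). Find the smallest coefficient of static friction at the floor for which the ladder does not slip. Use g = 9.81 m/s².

Taking torques about the foot of the ladder:
Ladder weight 27.6×9.81 = 270.8 N acts at 1.69 m along the ladder; its horizontal arm is 1.69·cos72.9° = 0.4969 m → τ = 134.6 N·m clockwise.
Firefighter: 65.2×9.81 = 639.6 N at 1.53 m → arm 0.4499 m → τ = 287.8 N·m clockwise.
Wall normal N acts horizontally at the top; its moment arm is the height L sinθ = 3.38·sin72.9° = 3.231 m, counterclockwise.
For rotational equilibrium, N × 3.231 = 422.4, so N = 130.7 N.
ΣFx = 0 ⇒ f = N_wall = 130.7 N. ΣFy = 0 ⇒ N_floor = 910.4 N.
μ_min = f / N_floor = 130.7 / 910.4 = 0.144.

μ_min ≈ 0.144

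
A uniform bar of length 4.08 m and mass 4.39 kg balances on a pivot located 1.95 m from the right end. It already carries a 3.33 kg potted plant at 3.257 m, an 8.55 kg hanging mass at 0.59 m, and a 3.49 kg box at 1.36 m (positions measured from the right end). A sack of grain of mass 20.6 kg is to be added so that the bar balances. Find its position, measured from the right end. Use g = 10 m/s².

x ≈ 2.38 m from the right end

About the pivot (at 1.95 m from the right end):
Beam weight: 4.39 × 10 = 43.9 N down at 2.04 m → arm 0.09 m, τ = 43.9 × 0.09 = 3.951 N·m counterclockwise.
Potted plant: 3.33 × 10 = 33.3 N down at 3.257 m → arm 1.307 m, τ = 33.3 × 1.307 = 43.52 N·m counterclockwise.
Hanging mass: 8.55 × 10 = 85.5 N down at 0.59 m → arm 1.36 m, τ = 85.5 × 1.36 = 116.3 N·m clockwise.
Box: 3.49 × 10 = 34.9 N down at 1.36 m → arm 0.59 m, τ = 34.9 × 0.59 = 20.59 N·m clockwise.
Net moment of existing loads = 89.42 N·m clockwise.
The sack of grain weighs 20.6 × 10 = 206 N and must supply an equal counterclockwise moment, so its lever arm about the pivot is 89.42 / 206 = 0.434 m.
That puts it at 1.95 + 0.434 = 2.38 m from the right end.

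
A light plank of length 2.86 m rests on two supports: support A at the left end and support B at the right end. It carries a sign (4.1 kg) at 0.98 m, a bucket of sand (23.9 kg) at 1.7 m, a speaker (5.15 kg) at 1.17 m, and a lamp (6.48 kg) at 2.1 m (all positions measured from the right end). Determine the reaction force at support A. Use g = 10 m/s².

Taking torques about support B:
Sign: 4.1 × 10 = 41 N down at 0.98 m → arm 0.98 m, τ = 41 × 0.98 = 40.18 N·m counterclockwise.
Bucket of sand: 23.9 × 10 = 239 N down at 1.7 m → arm 1.7 m, τ = 239 × 1.7 = 406.3 N·m counterclockwise.
Speaker: 5.15 × 10 = 51.5 N down at 1.17 m → arm 1.17 m, τ = 51.5 × 1.17 = 60.25 N·m counterclockwise.
Lamp: 6.48 × 10 = 64.8 N down at 2.1 m → arm 2.1 m, τ = 64.8 × 2.1 = 136.1 N·m counterclockwise.
Net load moment about support B = 642.8 N·m counterclockwise.
Reaction R at support A is upward at 2.86 m, arm 2.86 m → moment R × 2.86 clockwise.
Στ = 0 ⇒ R × 2.86 = 642.8 ⇒ R = 225 N.

R_A ≈ 225 N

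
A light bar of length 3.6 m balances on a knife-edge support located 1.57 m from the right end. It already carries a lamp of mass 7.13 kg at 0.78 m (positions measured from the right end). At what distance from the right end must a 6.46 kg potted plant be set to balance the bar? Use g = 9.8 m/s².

x ≈ 2.44 m from the right end

Sum moments about the knife-edge support (at 1.57 m from the right end) (the support reaction has zero arm there).
Lamp: 7.13 × 9.8 = 69.87 N down at 0.78 m → arm 0.79 m, τ = 69.87 × 0.79 = 55.2 N·m clockwise.
Net moment of existing loads = 55.2 N·m clockwise.
The potted plant weighs 6.46 × 9.8 = 63.31 N and must supply an equal counterclockwise moment, so its lever arm about the knife-edge support is 55.2 / 63.31 = 0.872 m.
That puts it at 1.57 + 0.872 = 2.44 m from the right end.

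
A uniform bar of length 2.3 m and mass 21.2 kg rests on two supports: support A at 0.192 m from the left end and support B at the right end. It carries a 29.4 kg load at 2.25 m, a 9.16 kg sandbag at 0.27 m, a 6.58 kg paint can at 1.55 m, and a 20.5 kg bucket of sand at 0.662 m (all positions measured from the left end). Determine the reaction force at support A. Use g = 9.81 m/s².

Sum moments about support B (its reaction then has zero moment arm).
Beam weight: 21.2 × 9.81 = 208 N down at 1.15 m → arm 1.15 m, τ = 208 × 1.15 = 239.2 N·m counterclockwise.
Load: 29.4 × 9.81 = 288.4 N down at 2.25 m → arm 0.05 m, τ = 288.4 × 0.05 = 14.42 N·m counterclockwise.
Sandbag: 9.16 × 9.81 = 89.86 N down at 0.27 m → arm 2.03 m, τ = 89.86 × 2.03 = 182.4 N·m counterclockwise.
Paint can: 6.58 × 9.81 = 64.55 N down at 1.55 m → arm 0.75 m, τ = 64.55 × 0.75 = 48.41 N·m counterclockwise.
Bucket of sand: 20.5 × 9.81 = 201.1 N down at 0.662 m → arm 1.638 m, τ = 201.1 × 1.638 = 329.4 N·m counterclockwise.
Net load moment about support B = 813.8 N·m counterclockwise.
Reaction R at support A is upward at 0.192 m, arm 2.108 m → moment R × 2.108 clockwise.
Στ = 0 ⇒ R × 2.108 = 813.8 ⇒ R = 386 N.

R_A ≈ 386 N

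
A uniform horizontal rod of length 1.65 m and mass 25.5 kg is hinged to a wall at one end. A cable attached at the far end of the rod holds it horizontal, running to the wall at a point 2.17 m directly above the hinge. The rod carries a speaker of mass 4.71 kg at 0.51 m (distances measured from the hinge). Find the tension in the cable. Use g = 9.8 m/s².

Taking torques about the hinge:
Beam weight: 25.5 × 9.8 = 249.9 N down at 0.825 m → arm 0.825 m, τ = 249.9 × 0.825 = 206.2 N·m clockwise.
Speaker: 4.71 × 9.8 = 46.16 N down at 0.51 m → arm 0.51 m, τ = 46.16 × 0.51 = 23.54 N·m clockwise.
Total clockwise load moment = 229.7 N·m.
The cable tension T acts at 1.65 m; only its component perpendicular to the rod, T sinθ, produces torque. sinθ = h/√(h²+d²) = 2.17/√(2.17²+1.65²) = 0.796.
Balancing moments: T × 1.65 × 0.796 = 229.7, giving T = 229.7 / 1.313 = 175 N.

T ≈ 175 N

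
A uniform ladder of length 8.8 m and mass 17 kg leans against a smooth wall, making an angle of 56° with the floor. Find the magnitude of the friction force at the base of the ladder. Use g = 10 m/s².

Take moments about the foot of the ladder.
Ladder weight 17×10 = 170 N acts at 4.4 m along the ladder; its horizontal arm is 4.4·cos56° = 2.46 m → τ = 418.2 N·m clockwise.
Wall normal N acts horizontally at the top; its moment arm is the height L sinθ = 8.8·sin56° = 7.296 m, counterclockwise.
Setting net torque to zero: N × 7.296 = 418.2 → N = 57.3 N.
ΣFx = 0: friction at the foot balances the wall's push, so f = N_wall = 57.3 N.

f ≈ 57.3 N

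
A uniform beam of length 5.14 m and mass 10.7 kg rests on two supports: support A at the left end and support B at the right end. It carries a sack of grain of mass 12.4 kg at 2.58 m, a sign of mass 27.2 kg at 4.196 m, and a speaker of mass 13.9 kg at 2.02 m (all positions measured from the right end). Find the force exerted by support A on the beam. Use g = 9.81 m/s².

Taking torques about support B:
Beam weight: 10.7 × 9.81 = 105 N down at 2.57 m → arm 2.57 m, τ = 105 × 2.57 = 269.8 N·m counterclockwise.
Sack of grain: 12.4 × 9.81 = 121.6 N down at 2.58 m → arm 2.58 m, τ = 121.6 × 2.58 = 313.7 N·m counterclockwise.
Sign: 27.2 × 9.81 = 266.8 N down at 4.196 m → arm 4.196 m, τ = 266.8 × 4.196 = 1119 N·m counterclockwise.
Speaker: 13.9 × 9.81 = 136.4 N down at 2.02 m → arm 2.02 m, τ = 136.4 × 2.02 = 275.5 N·m counterclockwise.
Net load moment about support B = 1978 N·m counterclockwise.
Reaction R at support A is upward at 5.14 m, arm 5.14 m → moment R × 5.14 clockwise.
For rotational equilibrium, R × 5.14 = 1978, so R = 385 N.

R_A ≈ 385 N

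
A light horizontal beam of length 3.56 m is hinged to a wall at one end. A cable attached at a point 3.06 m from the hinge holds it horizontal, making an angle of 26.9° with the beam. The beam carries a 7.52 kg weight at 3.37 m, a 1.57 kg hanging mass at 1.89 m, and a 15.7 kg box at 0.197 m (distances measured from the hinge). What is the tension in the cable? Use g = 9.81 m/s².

Sum moments about the hinge (the unknown hinge reaction has zero arm there).
Weight: 7.52 × 9.81 = 73.77 N down at 3.37 m → arm 3.37 m, τ = 73.77 × 3.37 = 248.6 N·m clockwise.
Hanging mass: 1.57 × 9.81 = 15.4 N down at 1.89 m → arm 1.89 m, τ = 15.4 × 1.89 = 29.11 N·m clockwise.
Box: 15.7 × 9.81 = 154 N down at 0.197 m → arm 0.197 m, τ = 154 × 0.197 = 30.34 N·m clockwise.
Total clockwise load moment = 308 N·m.
The cable tension T acts at 3.06 m; only its component perpendicular to the beam, T sinθ, produces torque. sin 26.9° = 0.4524.
Balancing moments: T × 3.06 × 0.4524 = 308, giving T = 308 / 1.384 = 223 N.

T ≈ 223 N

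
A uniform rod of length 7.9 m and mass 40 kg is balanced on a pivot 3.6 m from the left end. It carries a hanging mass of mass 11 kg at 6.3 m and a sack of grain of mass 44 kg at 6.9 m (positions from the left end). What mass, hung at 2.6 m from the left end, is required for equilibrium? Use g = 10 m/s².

Take moments about the pivot (at 3.6 m from the left end).
Beam weight: 40 × 10 = 400 N down at 3.95 m → arm 0.35 m, τ = 400 × 0.35 = 140 N·m clockwise.
Hanging mass: 11 × 10 = 110 N down at 6.3 m → arm 2.7 m, τ = 110 × 2.7 = 297 N·m clockwise.
Sack of grain: 44 × 10 = 440 N down at 6.9 m → arm 3.3 m, τ = 440 × 3.3 = 1452 N·m clockwise.
Net moment of known loads = 1889 N·m clockwise.
An unknown mass m at 2.6 m has arm 1 m; its moment is m·g·1 counterclockwise.
Setting net torque to zero: m × 10 × 1 = 1889 → m = 1889 / (10 × 1) = 189 kg.

m ≈ 189 kg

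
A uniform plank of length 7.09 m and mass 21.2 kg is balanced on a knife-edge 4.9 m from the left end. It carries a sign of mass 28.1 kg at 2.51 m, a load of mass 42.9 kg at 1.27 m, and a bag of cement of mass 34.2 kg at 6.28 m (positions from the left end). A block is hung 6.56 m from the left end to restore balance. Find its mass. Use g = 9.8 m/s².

Sum moments about the knife-edge (at 4.9 m from the left end) (the support reaction has zero arm there).
Beam weight: 21.2 × 9.8 = 207.8 N down at 3.545 m → arm 1.355 m, τ = 207.8 × 1.355 = 281.6 N·m counterclockwise.
Sign: 28.1 × 9.8 = 275.4 N down at 2.51 m → arm 2.39 m, τ = 275.4 × 2.39 = 658.2 N·m counterclockwise.
Load: 42.9 × 9.8 = 420.4 N down at 1.27 m → arm 3.63 m, τ = 420.4 × 3.63 = 1526 N·m counterclockwise.
Bag of cement: 34.2 × 9.8 = 335.2 N down at 6.28 m → arm 1.38 m, τ = 335.2 × 1.38 = 462.6 N·m clockwise.
Net moment of known loads = 2003 N·m counterclockwise.
An unknown mass m at 6.56 m has arm 1.66 m; its moment is m·g·1.66 clockwise.
For rotational equilibrium, m × 9.8 × 1.66 = 2003, so m = 2003 / (9.8 × 1.66) = 123 kg.

m ≈ 123 kg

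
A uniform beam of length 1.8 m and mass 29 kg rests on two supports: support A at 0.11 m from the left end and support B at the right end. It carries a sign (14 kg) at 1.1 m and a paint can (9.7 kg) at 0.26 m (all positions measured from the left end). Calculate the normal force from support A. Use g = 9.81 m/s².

Taking torques about support B:
Beam weight: 29 × 9.81 = 284.5 N down at 0.9 m → arm 0.9 m, τ = 284.5 × 0.9 = 256.1 N·m counterclockwise.
Sign: 14 × 9.81 = 137.3 N down at 1.1 m → arm 0.7 m, τ = 137.3 × 0.7 = 96.11 N·m counterclockwise.
Paint can: 9.7 × 9.81 = 95.16 N down at 0.26 m → arm 1.54 m, τ = 95.16 × 1.54 = 146.5 N·m counterclockwise.
Net load moment about support B = 498.7 N·m counterclockwise.
Reaction R at support A is upward at 0.11 m, arm 1.69 m → moment R × 1.69 clockwise.
Balancing moments: R × 1.69 = 498.7, giving R = 295 N.

R_A ≈ 295 N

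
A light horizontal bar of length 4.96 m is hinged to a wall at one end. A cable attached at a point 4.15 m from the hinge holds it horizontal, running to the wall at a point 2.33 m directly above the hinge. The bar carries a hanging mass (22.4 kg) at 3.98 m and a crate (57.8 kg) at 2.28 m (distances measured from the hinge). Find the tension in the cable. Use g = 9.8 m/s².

Taking torques about the hinge:
Hanging mass: 22.4 × 9.8 = 219.5 N down at 3.98 m → arm 3.98 m, τ = 219.5 × 3.98 = 873.6 N·m clockwise.
Crate: 57.8 × 9.8 = 566.4 N down at 2.28 m → arm 2.28 m, τ = 566.4 × 2.28 = 1291 N·m clockwise.
Total clockwise load moment = 2165 N·m.
The cable tension T acts at 4.15 m; only its component perpendicular to the bar, T sinθ, produces torque. sinθ = h/√(h²+d²) = 2.33/√(2.33²+4.15²) = 0.4896.
For rotational equilibrium, T × 4.15 × 0.4896 = 2165, so T = 2165 / 2.032 = 1070 N.

T ≈ 1070 N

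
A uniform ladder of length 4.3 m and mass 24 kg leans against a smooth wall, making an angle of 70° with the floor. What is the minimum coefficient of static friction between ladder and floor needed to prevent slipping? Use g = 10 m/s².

Take moments about the foot of the ladder.
Ladder weight 24×10 = 240 N acts at 2.15 m along the ladder; its horizontal arm is 2.15·cos70° = 0.7353 m → τ = 176.5 N·m clockwise.
Wall normal N acts horizontally at the top; its moment arm is the height L sinθ = 4.3·sin70° = 4.041 m, counterclockwise.
Setting net torque to zero: N × 4.041 = 176.5 → N = 43.68 N.
ΣFx = 0 ⇒ f = N_wall = 43.68 N. ΣFy = 0 ⇒ N_floor = 240 N.
μ_min = f / N_floor = 43.68 / 240 = 0.182.

μ_min ≈ 0.182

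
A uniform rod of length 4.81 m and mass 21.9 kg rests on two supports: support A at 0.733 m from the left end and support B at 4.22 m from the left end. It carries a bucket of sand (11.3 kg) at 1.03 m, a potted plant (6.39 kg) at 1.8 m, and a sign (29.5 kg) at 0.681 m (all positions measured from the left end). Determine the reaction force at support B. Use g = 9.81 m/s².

R_B ≈ 127 N

About support A:
Beam weight: 21.9 × 9.81 = 214.8 N down at 2.405 m → arm 1.672 m, τ = 214.8 × 1.672 = 359.1 N·m clockwise.
Bucket of sand: 11.3 × 9.81 = 110.9 N down at 1.03 m → arm 0.297 m, τ = 110.9 × 0.297 = 32.94 N·m clockwise.
Potted plant: 6.39 × 9.81 = 62.69 N down at 1.8 m → arm 1.067 m, τ = 62.69 × 1.067 = 66.89 N·m clockwise.
Sign: 29.5 × 9.81 = 289.4 N down at 0.681 m → arm 0.052 m, τ = 289.4 × 0.052 = 15.05 N·m counterclockwise.
Net load moment about support A = 443.9 N·m clockwise.
Reaction R at support B is upward at 4.22 m, arm 3.487 m → moment R × 3.487 counterclockwise.
Balancing moments: R × 3.487 = 443.9, giving R = 127 N.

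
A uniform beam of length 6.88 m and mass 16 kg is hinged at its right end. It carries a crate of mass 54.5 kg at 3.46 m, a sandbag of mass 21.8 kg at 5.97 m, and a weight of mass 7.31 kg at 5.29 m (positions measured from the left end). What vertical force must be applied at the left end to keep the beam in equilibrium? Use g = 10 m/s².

Sum moments about the right end (the unknown pivot reaction has zero arm there).
Beam weight: 16 × 10 = 160 N down at 3.44 m → arm 3.44 m, τ = 160 × 3.44 = 550.4 N·m counterclockwise.
Crate: 54.5 × 10 = 545 N down at 3.46 m → arm 3.42 m, τ = 545 × 3.42 = 1864 N·m counterclockwise.
Sandbag: 21.8 × 10 = 218 N down at 5.97 m → arm 0.91 m, τ = 218 × 0.91 = 198.4 N·m counterclockwise.
Weight: 7.31 × 10 = 73.1 N down at 5.29 m → arm 1.59 m, τ = 73.1 × 1.59 = 116.2 N·m counterclockwise.
Net moment of the loads = 2729 N·m counterclockwise.
The upward force F acts at the left end, arm 6.88 m, giving F × 6.88 clockwise.
Setting net torque to zero: F × 6.88 = 2729 → F = 2729 / 6.88 = 397 N.

F ≈ 397 N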